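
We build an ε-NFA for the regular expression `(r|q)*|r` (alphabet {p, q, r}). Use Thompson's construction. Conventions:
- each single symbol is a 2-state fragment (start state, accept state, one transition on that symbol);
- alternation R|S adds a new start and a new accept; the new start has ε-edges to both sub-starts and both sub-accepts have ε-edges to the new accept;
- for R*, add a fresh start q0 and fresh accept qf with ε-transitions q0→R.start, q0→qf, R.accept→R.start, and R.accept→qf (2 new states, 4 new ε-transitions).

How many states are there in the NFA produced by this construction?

Recursing over subexpressions:
Each of the 3 symbol leaves contributes a 2-state fragment.
  r|q : 6 states
  (r|q)* : 8 states
  (r|q)*|r : 12 states

12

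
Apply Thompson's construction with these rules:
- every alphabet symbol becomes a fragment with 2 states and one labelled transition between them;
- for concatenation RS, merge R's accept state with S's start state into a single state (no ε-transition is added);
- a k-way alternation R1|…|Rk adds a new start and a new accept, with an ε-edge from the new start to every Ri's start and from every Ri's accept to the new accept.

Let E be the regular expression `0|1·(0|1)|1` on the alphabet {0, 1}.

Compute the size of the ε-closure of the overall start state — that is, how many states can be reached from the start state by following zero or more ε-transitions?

Let C(F) = |ε-closure(F.start)| within fragment F, and note whether F accepts ε. Symbol fragments have C = 1 and do not accept ε. Then:
  0|1 → C = 1 + 1 + 1 = 3 (the new accept is not ε-reachable since no branch accepts ε)
  1·(0|1) → same as the first factor's closure: C = 1
  0|1·(0|1)|1 → new start ε-reaches every alternative's start; none of them accept ε, so the new accept is not reached: C = 1 + 1 + 1 + 1 = 4

4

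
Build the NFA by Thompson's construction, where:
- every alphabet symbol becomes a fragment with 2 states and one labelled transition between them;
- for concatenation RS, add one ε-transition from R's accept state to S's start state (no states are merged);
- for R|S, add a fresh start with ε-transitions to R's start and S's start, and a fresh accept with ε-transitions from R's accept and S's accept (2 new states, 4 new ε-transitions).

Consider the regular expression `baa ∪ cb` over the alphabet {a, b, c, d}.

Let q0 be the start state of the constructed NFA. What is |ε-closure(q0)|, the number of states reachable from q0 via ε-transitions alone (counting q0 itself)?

3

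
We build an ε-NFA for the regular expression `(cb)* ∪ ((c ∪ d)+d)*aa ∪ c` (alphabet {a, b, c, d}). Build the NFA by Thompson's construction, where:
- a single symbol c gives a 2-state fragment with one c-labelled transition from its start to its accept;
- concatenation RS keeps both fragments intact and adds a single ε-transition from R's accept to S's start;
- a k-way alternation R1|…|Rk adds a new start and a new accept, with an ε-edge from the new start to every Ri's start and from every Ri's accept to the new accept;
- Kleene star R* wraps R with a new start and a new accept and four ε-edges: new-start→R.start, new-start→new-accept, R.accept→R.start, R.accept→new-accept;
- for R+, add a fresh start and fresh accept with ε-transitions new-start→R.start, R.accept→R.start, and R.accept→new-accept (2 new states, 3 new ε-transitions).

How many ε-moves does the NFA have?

25

Bottom-up over the parse tree:
Each of the 8 symbol leaves contributes 0 ε-transitions.
  cb — 1 ε-transition
  (cb)* — 5 ε-transitions
  c ∪ d — 4 ε-transitions
  (c ∪ d)+ — 7 ε-transitions
  (c ∪ d)+d — 8 ε-transitions
  ((c ∪ d)+d)* — 12 ε-transitions
  ((c ∪ d)+d)*aa — 14 ε-transitions
  (cb)* ∪ ((c ∪ d)+d)*aa ∪ c — 25 ε-transitions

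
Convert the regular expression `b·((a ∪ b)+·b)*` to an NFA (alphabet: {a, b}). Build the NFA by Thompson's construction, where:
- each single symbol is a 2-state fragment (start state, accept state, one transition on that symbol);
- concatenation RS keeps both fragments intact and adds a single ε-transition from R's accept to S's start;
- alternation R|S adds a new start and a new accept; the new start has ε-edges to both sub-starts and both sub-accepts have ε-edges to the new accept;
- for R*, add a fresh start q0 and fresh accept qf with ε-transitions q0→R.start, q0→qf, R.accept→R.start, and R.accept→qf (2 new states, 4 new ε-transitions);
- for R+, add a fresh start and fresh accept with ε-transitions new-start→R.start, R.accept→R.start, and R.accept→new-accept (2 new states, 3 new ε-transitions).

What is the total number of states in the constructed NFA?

Building bottom-up:
Each of the 4 symbol leaves contributes a 2-state fragment.
  a ∪ b — 6 states
  (a ∪ b)+ — 8 states
  (a ∪ b)+·b — 10 states
  ((a ∪ b)+·b)* — 12 states
  b·((a ∪ b)+·b)* — 14 states

14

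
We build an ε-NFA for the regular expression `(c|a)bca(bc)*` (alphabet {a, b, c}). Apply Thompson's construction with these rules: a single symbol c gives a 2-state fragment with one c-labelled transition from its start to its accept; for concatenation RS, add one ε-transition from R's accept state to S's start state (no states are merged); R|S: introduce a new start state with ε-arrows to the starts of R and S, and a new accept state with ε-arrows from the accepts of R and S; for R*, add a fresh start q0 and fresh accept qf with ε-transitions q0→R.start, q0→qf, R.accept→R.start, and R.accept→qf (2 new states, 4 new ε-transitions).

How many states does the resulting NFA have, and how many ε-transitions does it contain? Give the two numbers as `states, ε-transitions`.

18, 13

Per subexpression:
Each of the 7 symbol leaves contributes 2 states and 0 ε-transitions.
  c|a = 6 states, 4 ε-transitions
  bc = 4 states, 1 ε-transition
  (bc)* = 6 states, 5 ε-transitions
  (c|a)bca(bc)* = 18 states, 13 ε-transitions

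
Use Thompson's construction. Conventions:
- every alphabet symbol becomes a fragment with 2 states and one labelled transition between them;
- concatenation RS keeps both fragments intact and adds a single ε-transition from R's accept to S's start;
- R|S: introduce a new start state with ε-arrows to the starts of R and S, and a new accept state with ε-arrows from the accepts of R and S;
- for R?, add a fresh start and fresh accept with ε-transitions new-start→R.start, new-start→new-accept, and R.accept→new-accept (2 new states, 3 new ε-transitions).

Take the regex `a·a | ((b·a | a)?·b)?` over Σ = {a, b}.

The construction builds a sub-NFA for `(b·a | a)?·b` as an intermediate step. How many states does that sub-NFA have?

Fragment for `(b·a | a)?·b`:
Each of the 4 symbol leaves contributes a 2-state fragment.
  b·a : 4 states
  b·a | a : 8 states
  (b·a | a)? : 10 states
  (b·a | a)?·b : 12 states

12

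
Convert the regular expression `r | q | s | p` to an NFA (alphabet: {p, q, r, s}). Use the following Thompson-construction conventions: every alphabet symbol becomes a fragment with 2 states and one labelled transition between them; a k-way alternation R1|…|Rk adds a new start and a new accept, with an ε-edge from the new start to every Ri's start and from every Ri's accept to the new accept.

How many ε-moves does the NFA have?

Recursing over subexpressions:
Each of the 4 symbol leaves contributes 0 ε-transitions.
  r | q | s | p = 8 ε-transitions

8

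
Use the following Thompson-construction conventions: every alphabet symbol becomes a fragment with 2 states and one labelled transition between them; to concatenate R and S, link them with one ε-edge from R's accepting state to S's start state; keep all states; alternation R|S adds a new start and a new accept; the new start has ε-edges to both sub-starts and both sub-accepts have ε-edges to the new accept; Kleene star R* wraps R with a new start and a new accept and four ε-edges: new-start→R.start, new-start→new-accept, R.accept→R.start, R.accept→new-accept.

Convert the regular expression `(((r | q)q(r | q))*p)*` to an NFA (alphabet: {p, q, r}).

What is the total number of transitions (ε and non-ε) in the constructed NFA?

25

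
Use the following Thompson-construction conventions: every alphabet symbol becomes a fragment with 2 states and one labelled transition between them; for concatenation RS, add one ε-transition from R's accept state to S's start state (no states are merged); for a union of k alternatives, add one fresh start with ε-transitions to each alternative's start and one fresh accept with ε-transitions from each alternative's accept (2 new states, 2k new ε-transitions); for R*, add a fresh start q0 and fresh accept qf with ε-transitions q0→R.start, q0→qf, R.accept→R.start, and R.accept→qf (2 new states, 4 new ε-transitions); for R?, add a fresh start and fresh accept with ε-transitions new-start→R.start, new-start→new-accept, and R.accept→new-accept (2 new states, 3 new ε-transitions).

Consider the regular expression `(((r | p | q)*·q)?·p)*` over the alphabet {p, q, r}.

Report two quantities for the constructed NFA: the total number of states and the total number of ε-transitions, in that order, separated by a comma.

Per subexpression:
Each of the 5 symbol leaves contributes 2 states and 0 ε-transitions.
  r | p | q → 8 states, 6 ε-transitions
  (r | p | q)* → 10 states, 10 ε-transitions
  (r | p | q)*·q → 12 states, 11 ε-transitions
  ((r | p | q)*·q)? → 14 states, 14 ε-transitions
  ((r | p | q)*·q)?·p → 16 states, 15 ε-transitions
  (((r | p | q)*·q)?·p)* → 18 states, 19 ε-transitions

18, 19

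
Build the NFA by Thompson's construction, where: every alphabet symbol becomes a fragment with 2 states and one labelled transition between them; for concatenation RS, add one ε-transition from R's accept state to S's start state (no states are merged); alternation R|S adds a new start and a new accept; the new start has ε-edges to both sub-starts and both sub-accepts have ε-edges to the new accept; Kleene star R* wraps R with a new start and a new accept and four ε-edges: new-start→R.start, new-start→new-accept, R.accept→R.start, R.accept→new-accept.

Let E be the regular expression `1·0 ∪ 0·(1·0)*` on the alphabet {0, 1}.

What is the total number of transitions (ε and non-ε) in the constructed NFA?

16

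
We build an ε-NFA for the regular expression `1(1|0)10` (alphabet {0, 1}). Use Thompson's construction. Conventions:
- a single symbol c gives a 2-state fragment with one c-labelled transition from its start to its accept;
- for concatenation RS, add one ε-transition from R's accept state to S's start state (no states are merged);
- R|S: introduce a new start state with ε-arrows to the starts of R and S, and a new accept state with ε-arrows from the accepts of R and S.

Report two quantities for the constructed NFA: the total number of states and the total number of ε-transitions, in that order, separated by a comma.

12, 7

Recursing over subexpressions:
Each of the 5 symbol leaves contributes 2 states and 0 ε-transitions.
  1|0 → 6 states, 4 ε-transitions
  1(1|0)10 → 12 states, 7 ε-transitions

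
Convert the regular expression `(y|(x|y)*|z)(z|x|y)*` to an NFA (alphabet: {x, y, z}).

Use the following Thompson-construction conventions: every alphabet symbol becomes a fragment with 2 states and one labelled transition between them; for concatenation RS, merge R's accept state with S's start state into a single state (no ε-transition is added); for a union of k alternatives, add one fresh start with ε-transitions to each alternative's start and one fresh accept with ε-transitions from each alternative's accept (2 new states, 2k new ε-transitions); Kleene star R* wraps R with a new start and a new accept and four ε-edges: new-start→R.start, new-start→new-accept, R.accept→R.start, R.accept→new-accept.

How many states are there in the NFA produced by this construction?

23

Per subexpression:
Each of the 7 symbol leaves contributes a 2-state fragment.
  x|y → 6 states
  (x|y)* → 8 states
  y|(x|y)*|z → 14 states
  z|x|y → 8 states
  (z|x|y)* → 10 states
  (y|(x|y)*|z)(z|x|y)* → 23 states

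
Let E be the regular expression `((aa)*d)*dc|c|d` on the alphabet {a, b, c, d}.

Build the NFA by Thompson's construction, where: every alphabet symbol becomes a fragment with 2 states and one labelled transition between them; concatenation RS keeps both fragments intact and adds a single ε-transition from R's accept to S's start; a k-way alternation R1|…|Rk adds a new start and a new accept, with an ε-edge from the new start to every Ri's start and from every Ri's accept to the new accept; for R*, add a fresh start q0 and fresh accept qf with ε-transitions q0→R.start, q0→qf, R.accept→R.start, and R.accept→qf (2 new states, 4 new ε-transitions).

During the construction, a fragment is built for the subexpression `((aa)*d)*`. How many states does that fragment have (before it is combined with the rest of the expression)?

10

Fragment for `((aa)*d)*`:
Each of the 3 symbol leaves contributes a 2-state fragment.
  aa : 4 states
  (aa)* : 6 states
  (aa)*d : 8 states
  ((aa)*d)* : 10 states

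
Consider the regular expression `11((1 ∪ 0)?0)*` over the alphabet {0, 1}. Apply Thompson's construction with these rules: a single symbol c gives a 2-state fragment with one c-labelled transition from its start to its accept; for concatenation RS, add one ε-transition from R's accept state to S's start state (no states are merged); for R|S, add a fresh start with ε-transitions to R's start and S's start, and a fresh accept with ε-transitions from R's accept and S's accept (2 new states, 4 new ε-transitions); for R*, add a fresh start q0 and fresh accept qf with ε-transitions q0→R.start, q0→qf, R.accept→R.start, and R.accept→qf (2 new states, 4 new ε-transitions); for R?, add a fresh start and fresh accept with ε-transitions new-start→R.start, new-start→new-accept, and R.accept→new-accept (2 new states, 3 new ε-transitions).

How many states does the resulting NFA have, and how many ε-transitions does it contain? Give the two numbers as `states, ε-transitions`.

Bottom-up over the parse tree:
Each of the 5 symbol leaves contributes 2 states and 0 ε-transitions.
  1 ∪ 0 = 6 states, 4 ε-transitions
  (1 ∪ 0)? = 8 states, 7 ε-transitions
  (1 ∪ 0)?0 = 10 states, 8 ε-transitions
  ((1 ∪ 0)?0)* = 12 states, 12 ε-transitions
  11((1 ∪ 0)?0)* = 16 states, 14 ε-transitions

16, 14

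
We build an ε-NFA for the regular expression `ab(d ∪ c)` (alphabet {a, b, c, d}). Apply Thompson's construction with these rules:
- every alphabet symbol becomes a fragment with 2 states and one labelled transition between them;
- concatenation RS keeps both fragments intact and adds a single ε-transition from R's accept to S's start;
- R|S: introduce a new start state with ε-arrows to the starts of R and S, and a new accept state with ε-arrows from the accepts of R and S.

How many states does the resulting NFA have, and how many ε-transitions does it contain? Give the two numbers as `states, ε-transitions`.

Bottom-up over the parse tree:
Each of the 4 symbol leaves contributes 2 states and 0 ε-transitions.
  d ∪ c — 6 states, 4 ε-transitions
  ab(d ∪ c) — 10 states, 6 ε-transitions

10, 6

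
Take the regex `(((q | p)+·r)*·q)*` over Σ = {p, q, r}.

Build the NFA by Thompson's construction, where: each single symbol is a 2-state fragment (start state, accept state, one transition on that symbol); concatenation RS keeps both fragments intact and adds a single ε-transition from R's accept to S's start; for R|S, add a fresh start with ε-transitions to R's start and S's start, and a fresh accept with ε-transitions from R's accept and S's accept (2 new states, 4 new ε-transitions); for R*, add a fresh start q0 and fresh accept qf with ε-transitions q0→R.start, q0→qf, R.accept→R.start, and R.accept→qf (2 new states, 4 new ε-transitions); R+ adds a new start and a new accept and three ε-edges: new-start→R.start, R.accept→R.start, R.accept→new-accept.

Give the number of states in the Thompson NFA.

16

Bottom-up over the parse tree:
Each of the 4 symbol leaves contributes a 2-state fragment.
  q | p → 6 states
  (q | p)+ → 8 states
  (q | p)+·r → 10 states
  ((q | p)+·r)* → 12 states
  ((q | p)+·r)*·q → 14 states
  (((q | p)+·r)*·q)* → 16 states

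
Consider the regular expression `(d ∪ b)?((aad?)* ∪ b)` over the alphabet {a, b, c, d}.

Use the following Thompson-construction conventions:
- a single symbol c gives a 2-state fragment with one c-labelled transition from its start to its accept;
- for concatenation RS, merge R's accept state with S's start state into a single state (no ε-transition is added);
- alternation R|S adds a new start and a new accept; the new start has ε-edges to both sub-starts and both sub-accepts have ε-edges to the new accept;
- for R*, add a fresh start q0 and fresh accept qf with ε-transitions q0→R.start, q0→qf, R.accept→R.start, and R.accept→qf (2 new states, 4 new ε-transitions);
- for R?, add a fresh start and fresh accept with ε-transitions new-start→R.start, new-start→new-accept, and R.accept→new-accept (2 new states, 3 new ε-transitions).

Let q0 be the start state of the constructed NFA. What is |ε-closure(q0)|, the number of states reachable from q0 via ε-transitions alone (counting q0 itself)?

10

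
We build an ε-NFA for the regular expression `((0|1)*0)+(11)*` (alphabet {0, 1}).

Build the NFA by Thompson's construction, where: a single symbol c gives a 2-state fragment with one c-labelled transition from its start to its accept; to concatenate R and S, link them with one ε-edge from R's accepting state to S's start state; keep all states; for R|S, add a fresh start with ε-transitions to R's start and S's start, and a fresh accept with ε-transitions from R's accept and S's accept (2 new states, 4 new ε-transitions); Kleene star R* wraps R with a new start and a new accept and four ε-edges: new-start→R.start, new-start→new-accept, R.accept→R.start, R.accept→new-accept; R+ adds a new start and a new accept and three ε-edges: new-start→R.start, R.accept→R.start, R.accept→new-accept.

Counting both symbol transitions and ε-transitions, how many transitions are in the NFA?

Building bottom-up:
Each of the 5 symbol leaves contributes 1 transition (1 symbol, 0 ε).
  0|1 = 6 transitions (2 symbol, 4 ε)
  (0|1)* = 10 transitions (2 symbol, 8 ε)
  (0|1)*0 = 12 transitions (3 symbol, 9 ε)
  ((0|1)*0)+ = 15 transitions (3 symbol, 12 ε)
  11 = 3 transitions (2 symbol, 1 ε)
  (11)* = 7 transitions (2 symbol, 5 ε)
  ((0|1)*0)+(11)* = 23 transitions (5 symbol, 18 ε)

23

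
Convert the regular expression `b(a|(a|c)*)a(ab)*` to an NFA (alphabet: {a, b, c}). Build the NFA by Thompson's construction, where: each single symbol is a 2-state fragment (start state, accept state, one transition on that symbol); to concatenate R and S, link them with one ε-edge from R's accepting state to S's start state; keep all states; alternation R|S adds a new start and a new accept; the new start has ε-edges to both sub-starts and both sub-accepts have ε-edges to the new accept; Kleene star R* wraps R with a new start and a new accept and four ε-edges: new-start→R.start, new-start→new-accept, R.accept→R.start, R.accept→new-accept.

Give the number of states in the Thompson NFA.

22

Recursing over subexpressions:
Each of the 7 symbol leaves contributes a 2-state fragment.
  a|c — 6 states
  (a|c)* — 8 states
  a|(a|c)* — 12 states
  ab — 4 states
  (ab)* — 6 states
  b(a|(a|c)*)a(ab)* — 22 states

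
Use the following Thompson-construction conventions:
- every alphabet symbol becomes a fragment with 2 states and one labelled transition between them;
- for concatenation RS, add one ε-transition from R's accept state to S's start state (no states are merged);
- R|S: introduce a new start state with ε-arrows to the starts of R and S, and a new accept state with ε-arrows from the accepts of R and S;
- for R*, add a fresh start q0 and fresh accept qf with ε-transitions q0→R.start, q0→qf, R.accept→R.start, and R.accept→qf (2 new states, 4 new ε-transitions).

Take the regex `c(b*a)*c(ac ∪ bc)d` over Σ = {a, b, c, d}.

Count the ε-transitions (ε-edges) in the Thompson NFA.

19

Per subexpression:
Each of the 9 symbol leaves contributes 0 ε-transitions.
  b* → 4 ε-transitions
  b*a → 5 ε-transitions
  (b*a)* → 9 ε-transitions
  ac → 1 ε-transition
  bc → 1 ε-transition
  ac ∪ bc → 6 ε-transitions
  c(b*a)*c(ac ∪ bc)d → 19 ε-transitions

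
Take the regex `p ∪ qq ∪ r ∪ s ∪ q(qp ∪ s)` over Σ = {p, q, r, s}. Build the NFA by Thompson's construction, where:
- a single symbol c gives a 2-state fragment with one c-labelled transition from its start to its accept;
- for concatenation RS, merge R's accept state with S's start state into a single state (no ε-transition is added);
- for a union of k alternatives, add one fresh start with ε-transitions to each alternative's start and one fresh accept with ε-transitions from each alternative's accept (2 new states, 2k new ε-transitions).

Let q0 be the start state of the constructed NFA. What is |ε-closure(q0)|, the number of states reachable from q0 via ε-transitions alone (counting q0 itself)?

Work bottom-up. For each fragment F, track |ε-closure(F.start)| and whether F's accept lies in that closure (i.e. whether F accepts ε). A single-symbol fragment has closure size 1 and does not accept ε.
  qq : same as the first factor's closure: |ε-closure| = 1
  qp : same as the first factor's closure: |ε-closure| = 1
  qp ∪ s : new start ε-reaches every alternative's start; none of them accept ε, so the new accept is not reached: |ε-closure| = 1 + 1 + 1 = 3
  q(qp ∪ s) : |ε-closure| equals the left operand's closure size = 1 (its accept is not ε-reachable, so the closure stops there)
  p ∪ qq ∪ r ∪ s ∪ q(qp ∪ s) : |ε-closure| = 1 + 1 + 1 + 1 + 1 + 1 = 6 (the new accept is not ε-reachable since no branch accepts ε)

6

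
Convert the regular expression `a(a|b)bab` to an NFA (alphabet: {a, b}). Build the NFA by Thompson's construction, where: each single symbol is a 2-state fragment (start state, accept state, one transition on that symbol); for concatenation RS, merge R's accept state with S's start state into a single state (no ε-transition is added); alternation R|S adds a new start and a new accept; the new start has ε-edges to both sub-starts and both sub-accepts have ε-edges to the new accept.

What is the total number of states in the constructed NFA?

10

Bottom-up over the parse tree:
Each of the 6 symbol leaves contributes a 2-state fragment.
  a|b : 6 states
  a(a|b)bab : 10 states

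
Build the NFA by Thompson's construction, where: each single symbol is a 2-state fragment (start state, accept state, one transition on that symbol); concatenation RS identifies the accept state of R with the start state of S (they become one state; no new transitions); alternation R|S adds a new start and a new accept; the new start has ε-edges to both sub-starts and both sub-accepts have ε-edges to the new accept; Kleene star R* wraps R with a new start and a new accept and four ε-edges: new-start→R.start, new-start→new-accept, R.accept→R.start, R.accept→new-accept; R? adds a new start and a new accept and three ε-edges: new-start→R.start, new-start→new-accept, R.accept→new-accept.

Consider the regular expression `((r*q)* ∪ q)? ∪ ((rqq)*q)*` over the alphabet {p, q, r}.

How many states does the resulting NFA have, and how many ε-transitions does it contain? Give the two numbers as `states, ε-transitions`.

24, 27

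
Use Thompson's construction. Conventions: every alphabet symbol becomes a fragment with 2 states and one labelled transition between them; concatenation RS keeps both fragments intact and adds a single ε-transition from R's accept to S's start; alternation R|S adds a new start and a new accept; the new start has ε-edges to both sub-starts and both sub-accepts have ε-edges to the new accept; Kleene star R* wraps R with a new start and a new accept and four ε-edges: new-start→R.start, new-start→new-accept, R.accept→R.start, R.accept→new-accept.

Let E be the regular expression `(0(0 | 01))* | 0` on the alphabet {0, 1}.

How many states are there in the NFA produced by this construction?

16

Building bottom-up:
Each of the 5 symbol leaves contributes a 2-state fragment.
  01 — 4 states
  0 | 01 — 8 states
  0(0 | 01) — 10 states
  (0(0 | 01))* — 12 states
  (0(0 | 01))* | 0 — 16 states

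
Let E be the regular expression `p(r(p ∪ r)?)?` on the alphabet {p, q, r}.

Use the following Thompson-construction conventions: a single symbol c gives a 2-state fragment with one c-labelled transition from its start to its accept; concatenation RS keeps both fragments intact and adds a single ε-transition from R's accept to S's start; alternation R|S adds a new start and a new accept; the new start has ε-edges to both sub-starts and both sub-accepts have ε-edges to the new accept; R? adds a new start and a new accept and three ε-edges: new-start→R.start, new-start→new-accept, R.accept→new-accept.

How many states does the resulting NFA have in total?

14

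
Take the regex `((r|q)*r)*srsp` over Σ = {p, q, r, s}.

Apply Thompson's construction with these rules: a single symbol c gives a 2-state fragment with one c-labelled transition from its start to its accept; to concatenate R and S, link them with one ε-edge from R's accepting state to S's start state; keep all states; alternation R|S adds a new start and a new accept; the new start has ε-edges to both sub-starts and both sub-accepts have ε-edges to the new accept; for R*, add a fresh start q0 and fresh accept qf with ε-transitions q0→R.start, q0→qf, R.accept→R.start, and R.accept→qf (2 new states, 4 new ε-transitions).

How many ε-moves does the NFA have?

17

Recursing over subexpressions:
Each of the 7 symbol leaves contributes 0 ε-transitions.
  r|q : 4 ε-transitions
  (r|q)* : 8 ε-transitions
  (r|q)*r : 9 ε-transitions
  ((r|q)*r)* : 13 ε-transitions
  ((r|q)*r)*srsp : 17 ε-transitions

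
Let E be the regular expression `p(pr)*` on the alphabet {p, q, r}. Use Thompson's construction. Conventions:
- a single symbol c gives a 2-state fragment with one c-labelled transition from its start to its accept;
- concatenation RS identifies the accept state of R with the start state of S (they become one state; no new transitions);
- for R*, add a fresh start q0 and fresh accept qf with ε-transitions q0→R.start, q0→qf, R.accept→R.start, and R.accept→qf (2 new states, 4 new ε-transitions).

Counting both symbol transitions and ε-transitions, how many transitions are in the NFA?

7

Bottom-up over the parse tree:
Each of the 3 symbol leaves contributes 1 transition (1 symbol, 0 ε).
  pr — 2 transitions (2 symbol, 0 ε)
  (pr)* — 6 transitions (2 symbol, 4 ε)
  p(pr)* — 7 transitions (3 symbol, 4 ε)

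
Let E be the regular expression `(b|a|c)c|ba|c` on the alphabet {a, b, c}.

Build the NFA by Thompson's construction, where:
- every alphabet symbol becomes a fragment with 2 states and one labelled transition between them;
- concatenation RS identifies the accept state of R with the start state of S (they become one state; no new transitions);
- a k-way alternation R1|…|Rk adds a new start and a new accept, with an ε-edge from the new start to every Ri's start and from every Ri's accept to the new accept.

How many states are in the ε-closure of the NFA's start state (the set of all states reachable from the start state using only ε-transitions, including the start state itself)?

7

Compute the ε-closure size of each fragment's start state recursively; a symbol fragment's start has no outgoing ε-edge, so its closure is just itself (size 1).
  b|a|c : |closure| = 1 + 1 + 1 + 1 = 4 (the new accept is not ε-reachable since no branch accepts ε)
  (b|a|c)c : same as the first factor's closure: |closure| = 4
  ba : same as the first factor's closure: |closure| = 1
  (b|a|c)c|ba|c : |closure| = 1 + 4 + 1 + 1 = 7 (the new accept is not ε-reachable since no branch accepts ε)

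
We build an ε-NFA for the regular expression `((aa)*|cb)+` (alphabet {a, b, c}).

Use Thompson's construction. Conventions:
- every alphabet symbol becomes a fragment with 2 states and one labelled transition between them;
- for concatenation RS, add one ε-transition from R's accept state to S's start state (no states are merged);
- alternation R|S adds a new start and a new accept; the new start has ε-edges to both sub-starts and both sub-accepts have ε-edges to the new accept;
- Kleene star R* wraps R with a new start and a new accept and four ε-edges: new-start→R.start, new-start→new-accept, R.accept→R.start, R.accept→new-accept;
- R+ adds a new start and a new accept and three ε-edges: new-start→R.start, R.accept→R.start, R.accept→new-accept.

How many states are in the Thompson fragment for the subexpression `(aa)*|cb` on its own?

Fragment for `(aa)*|cb`:
Each of the 4 symbol leaves contributes a 2-state fragment.
  aa : 4 states
  (aa)* : 6 states
  cb : 4 states
  (aa)*|cb : 12 states

12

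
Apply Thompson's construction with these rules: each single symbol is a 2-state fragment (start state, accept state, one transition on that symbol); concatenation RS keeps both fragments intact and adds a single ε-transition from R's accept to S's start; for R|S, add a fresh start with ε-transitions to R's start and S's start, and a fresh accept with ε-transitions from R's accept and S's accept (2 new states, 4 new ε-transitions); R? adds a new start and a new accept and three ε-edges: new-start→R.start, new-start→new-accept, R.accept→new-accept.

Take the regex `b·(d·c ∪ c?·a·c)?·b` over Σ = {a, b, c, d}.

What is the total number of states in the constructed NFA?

Bottom-up over the parse tree:
Each of the 7 symbol leaves contributes a 2-state fragment.
  d·c = 4 states
  c? = 4 states
  c?·a·c = 8 states
  d·c ∪ c?·a·c = 14 states
  (d·c ∪ c?·a·c)? = 16 states
  b·(d·c ∪ c?·a·c)?·b = 20 states

20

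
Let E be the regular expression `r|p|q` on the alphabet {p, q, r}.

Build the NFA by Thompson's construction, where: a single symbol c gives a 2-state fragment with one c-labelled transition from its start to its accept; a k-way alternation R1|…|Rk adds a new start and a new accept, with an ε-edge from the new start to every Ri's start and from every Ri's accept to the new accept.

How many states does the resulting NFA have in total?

8

Bottom-up over the parse tree:
Each of the 3 symbol leaves contributes a 2-state fragment.
  r|p|q — 8 states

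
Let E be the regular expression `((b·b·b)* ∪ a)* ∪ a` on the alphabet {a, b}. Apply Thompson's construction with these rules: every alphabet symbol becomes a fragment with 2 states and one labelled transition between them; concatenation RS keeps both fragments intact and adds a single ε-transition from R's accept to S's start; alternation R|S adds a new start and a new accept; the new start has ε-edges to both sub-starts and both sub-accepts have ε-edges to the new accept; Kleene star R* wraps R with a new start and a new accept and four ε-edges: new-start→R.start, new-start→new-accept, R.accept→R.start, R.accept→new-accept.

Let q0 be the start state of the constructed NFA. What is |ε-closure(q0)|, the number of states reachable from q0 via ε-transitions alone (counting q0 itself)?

Work bottom-up. For each fragment F, track |ε-closure(F.start)| and whether F's accept lies in that closure (i.e. whether F accepts ε). A single-symbol fragment has closure size 1 and does not accept ε.
  b·b·b — |closure| equals the left operand's closure size = 1 (its accept is not ε-reachable, so the closure stops there)
  (b·b·b)* — the star's fresh start ε-reaches both the body's start and the fresh accept: |closure| = 2 + 1 = 3
  (b·b·b)* ∪ a — new start ε-reaches every alternative's start; at least one alternative accepts ε, so the union's new accept is reached too: |closure| = 1 + 3 + 1 + 1 = 6
  ((b·b·b)* ∪ a)* — the star's fresh start ε-reaches both the body's start and the fresh accept: |closure| = 2 + 6 = 8
  ((b·b·b)* ∪ a)* ∪ a — new start ε-reaches every alternative's start; at least one alternative accepts ε, so the union's new accept is reached too: |closure| = 1 + 8 + 1 + 1 = 11

11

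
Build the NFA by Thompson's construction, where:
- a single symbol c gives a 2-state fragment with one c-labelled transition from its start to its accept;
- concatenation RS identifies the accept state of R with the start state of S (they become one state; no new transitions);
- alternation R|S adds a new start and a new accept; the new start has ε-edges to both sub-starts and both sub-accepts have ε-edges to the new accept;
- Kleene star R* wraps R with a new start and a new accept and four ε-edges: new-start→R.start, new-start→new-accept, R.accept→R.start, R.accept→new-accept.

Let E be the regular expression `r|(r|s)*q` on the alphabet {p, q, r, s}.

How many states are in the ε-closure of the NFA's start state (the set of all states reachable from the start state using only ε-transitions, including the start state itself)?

7

Let C(F) = |ε-closure(F.start)| within fragment F, and note whether F accepts ε. Symbol fragments have C = 1 and do not accept ε. Then:
  r|s : new start ε-reaches every alternative's start; none of them accept ε, so the new accept is not reached: |ε-closure| = 1 + 1 + 1 = 3
  (r|s)* : the star's fresh start ε-reaches both the body's start and the fresh accept: |ε-closure| = 2 + 3 = 5
  (r|s)*q : |ε-closure| = 5 + (1−1) = 5 (closure spills across the concat boundary because the left factor accepts ε)
  r|(r|s)*q : new start ε-reaches every alternative's start; none of them accept ε, so the new accept is not reached: |ε-closure| = 1 + 1 + 5 = 7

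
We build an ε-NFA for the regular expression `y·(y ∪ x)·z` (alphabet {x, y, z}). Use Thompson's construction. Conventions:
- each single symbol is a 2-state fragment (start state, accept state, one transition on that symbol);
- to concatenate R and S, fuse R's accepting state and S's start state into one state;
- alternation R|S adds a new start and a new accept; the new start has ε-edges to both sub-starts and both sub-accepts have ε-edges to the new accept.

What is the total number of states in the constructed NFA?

Bottom-up over the parse tree:
Each of the 4 symbol leaves contributes a 2-state fragment.
  y ∪ x — 6 states
  y·(y ∪ x)·z — 8 states

8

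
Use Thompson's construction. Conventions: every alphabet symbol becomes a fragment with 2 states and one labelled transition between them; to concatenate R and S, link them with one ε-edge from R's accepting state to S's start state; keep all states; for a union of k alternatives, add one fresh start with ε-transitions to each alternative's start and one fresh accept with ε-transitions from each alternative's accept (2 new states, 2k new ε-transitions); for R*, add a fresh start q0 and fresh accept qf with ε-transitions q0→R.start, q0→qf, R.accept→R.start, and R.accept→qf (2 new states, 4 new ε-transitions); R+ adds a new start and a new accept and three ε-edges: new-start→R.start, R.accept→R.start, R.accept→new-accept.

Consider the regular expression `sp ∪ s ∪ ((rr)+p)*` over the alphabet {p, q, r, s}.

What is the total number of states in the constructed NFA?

18

Building bottom-up:
Each of the 6 symbol leaves contributes a 2-state fragment.
  sp : 4 states
  rr : 4 states
  (rr)+ : 6 states
  (rr)+p : 8 states
  ((rr)+p)* : 10 states
  sp ∪ s ∪ ((rr)+p)* : 18 states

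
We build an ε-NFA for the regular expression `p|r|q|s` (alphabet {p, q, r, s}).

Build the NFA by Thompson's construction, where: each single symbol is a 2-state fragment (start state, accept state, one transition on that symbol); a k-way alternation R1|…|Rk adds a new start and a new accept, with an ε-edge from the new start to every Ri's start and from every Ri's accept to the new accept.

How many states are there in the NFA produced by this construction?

10

Building bottom-up:
Each of the 4 symbol leaves contributes a 2-state fragment.
  p|r|q|s = 10 states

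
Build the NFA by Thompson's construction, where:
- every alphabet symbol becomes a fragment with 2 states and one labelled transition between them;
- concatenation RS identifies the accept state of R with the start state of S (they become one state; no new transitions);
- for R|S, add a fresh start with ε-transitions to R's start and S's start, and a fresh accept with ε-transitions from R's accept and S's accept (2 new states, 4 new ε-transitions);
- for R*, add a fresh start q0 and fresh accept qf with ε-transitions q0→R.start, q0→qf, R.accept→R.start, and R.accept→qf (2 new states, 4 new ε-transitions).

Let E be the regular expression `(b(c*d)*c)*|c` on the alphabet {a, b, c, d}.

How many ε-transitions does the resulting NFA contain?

16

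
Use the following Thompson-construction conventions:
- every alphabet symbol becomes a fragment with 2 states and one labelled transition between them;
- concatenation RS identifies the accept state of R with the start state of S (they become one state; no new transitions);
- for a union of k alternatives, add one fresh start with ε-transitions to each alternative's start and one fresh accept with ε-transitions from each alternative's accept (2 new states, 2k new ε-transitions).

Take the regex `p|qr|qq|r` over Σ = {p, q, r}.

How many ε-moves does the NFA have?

Recursing over subexpressions:
Each of the 6 symbol leaves contributes 0 ε-transitions.
  qr : 0 ε-transitions
  qq : 0 ε-transitions
  p|qr|qq|r : 8 ε-transitions

8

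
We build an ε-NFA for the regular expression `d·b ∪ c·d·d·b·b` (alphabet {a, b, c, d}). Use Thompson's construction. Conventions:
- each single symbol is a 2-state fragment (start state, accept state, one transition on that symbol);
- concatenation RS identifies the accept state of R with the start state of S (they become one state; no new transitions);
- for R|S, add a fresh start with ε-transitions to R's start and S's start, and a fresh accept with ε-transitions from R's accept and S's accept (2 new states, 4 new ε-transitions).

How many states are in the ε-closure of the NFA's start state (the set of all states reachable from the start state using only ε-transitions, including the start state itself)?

Work bottom-up. For each fragment F, track |ε-closure(F.start)| and whether F's accept lies in that closure (i.e. whether F accepts ε). A single-symbol fragment has closure size 1 and does not accept ε.
  d·b → same as the first factor's closure: |ε-closure| = 1
  c·d·d·b·b → same as the first factor's closure: |ε-closure| = 1
  d·b ∪ c·d·d·b·b → |ε-closure| = 1 + 1 + 1 = 3 (the new accept is not ε-reachable since no branch accepts ε)

3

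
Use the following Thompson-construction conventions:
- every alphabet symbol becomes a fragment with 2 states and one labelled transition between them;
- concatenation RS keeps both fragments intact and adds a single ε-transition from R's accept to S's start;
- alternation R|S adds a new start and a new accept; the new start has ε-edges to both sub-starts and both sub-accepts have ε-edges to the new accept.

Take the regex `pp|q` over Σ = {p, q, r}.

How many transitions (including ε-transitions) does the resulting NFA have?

8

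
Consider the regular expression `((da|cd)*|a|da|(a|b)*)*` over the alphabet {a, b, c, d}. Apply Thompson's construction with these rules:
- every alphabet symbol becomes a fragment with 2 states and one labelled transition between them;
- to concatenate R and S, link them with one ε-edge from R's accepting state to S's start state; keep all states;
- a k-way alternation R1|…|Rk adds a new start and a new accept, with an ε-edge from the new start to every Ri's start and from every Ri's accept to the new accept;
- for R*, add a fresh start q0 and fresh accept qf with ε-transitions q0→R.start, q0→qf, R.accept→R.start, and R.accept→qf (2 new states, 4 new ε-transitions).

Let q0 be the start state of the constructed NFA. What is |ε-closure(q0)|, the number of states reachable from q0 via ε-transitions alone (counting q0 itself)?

16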